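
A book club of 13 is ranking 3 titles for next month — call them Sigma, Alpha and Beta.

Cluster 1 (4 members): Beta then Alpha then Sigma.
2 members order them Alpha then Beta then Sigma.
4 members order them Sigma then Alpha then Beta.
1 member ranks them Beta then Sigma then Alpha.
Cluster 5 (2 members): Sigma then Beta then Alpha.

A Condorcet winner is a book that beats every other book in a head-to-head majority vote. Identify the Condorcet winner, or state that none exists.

Beta

Pairwise majorities:
Sigma vs Alpha: 7 to 6, Sigma.
Sigma vs Beta: 6 to 7, Beta.
Alpha vs Beta: Alpha preferred on 2+4 = 6 ballots; Beta wins 7–6.
Beta defeats every rival head-to-head and is the Condorcet winner.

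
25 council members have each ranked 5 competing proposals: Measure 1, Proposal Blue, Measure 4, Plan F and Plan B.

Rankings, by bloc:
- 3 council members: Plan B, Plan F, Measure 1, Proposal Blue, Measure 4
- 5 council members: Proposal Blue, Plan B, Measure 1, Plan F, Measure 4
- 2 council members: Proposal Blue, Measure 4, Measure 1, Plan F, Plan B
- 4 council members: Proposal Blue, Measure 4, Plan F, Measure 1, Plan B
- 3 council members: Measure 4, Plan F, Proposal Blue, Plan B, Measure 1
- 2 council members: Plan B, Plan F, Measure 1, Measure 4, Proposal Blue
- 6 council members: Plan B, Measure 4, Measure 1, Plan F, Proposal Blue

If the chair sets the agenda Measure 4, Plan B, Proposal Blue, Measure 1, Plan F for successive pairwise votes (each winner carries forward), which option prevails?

Plan F

Round 1: Measure 4 vs Plan B — 9–16, Plan B advances.
Round 2: Plan B vs Proposal Blue — 11–14, Proposal Blue advances.
Round 3: Proposal Blue vs Measure 1 — 14–11, Proposal Blue advances.
Round 4: Proposal Blue vs Plan F — 11–14, Plan F advances.
Plan F survives the agenda.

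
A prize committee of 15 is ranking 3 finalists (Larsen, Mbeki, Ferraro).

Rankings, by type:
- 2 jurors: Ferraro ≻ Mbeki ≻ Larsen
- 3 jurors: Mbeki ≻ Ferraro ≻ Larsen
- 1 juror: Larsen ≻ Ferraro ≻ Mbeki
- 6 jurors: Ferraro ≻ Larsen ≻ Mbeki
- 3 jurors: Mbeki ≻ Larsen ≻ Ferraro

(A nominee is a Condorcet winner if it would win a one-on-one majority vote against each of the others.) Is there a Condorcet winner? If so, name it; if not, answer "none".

Ferraro

Head-to-head results (15 jurors):
Larsen vs Mbeki: Larsen is ranked higher on 1+6 = 7 ballots, Mbeki on 8. Mbeki wins 8–7.
Larsen vs Ferraro: Larsen is ranked higher on 1+3 = 4 ballots, Ferraro on 11. Ferraro wins 11–4.
Mbeki vs Ferraro: 3+3 = 6 for Mbeki, 9 for Ferraro — Ferraro by 9–6.
Ferraro wins every pairwise contest, so Ferraro is the Condorcet winner.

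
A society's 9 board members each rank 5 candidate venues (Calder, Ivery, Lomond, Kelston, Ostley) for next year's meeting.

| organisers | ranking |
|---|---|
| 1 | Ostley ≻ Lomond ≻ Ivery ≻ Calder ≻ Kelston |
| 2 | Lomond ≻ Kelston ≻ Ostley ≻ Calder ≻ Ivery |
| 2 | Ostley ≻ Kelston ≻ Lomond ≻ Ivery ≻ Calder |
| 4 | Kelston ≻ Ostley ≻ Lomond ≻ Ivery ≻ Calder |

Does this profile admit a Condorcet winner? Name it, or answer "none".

Check each pair by majority over 9 ballots:
Calder vs Ivery: Calder is ranked higher on 2 ballots, Ivery on 7. Ivery wins 7–2.
Calder vs Lomond: Calder is ranked higher on 0 ballots, Lomond on 9. Lomond wins 9–0.
Calder vs Kelston: 1 to 8, Kelston.
Calder vs Ostley: Calder preferred on 0 ballots; Ostley wins 9–0.
Ivery vs Lomond: 0 to 9, Lomond.
Ivery vs Kelston: 1 for Ivery, 8 for Kelston — Kelston by 8–1.
Ivery vs Ostley: 0 for Ivery, 9 for Ostley — Ostley by 9–0.
Lomond vs Kelston: Lomond preferred on 1+2 = 3 ballots; Kelston wins 6–3.
Lomond vs Ostley: 2 for Lomond, 7 for Ostley — Ostley by 7–2.
Kelston vs Ostley: 2+4 = 6 for Kelston, 3 for Ostley — Kelston by 6–3.
Kelston wins every pairwise contest, so Kelston is the Condorcet winner.

Kelston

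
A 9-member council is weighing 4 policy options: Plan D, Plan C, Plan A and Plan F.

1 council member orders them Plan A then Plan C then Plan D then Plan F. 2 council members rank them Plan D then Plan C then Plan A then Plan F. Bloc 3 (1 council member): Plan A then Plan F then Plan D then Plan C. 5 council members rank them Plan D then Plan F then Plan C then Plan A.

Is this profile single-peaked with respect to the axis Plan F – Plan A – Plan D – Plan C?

Axis positions: Plan F=1, Plan A=2, Plan D=3, Plan C=4.
Bloc 1: ranking walks positions 2-4-3-1; Plan C is ranked above Plan D even though Plan D lies between Plan C and the peak Plan A on the axis — preferences dip and rise again. Not single-peaked.
Bloc 2 (peak Plan D at position 3): ranking walks positions 3-4-2-1, expanding outward from the peak — single-peaked.
Bloc 3 (peak Plan A at position 2): ranking walks positions 2-1-3-4, expanding outward from the peak — single-peaked.
Bloc 4: ranking walks positions 3-1-4-2; Plan F is ranked above Plan A even though Plan A lies between Plan F and the peak Plan D on the axis — preferences dip and rise again. Not single-peaked.
Bloc 1 violates single-peakedness, so the profile is not single-peaked on this axis.

no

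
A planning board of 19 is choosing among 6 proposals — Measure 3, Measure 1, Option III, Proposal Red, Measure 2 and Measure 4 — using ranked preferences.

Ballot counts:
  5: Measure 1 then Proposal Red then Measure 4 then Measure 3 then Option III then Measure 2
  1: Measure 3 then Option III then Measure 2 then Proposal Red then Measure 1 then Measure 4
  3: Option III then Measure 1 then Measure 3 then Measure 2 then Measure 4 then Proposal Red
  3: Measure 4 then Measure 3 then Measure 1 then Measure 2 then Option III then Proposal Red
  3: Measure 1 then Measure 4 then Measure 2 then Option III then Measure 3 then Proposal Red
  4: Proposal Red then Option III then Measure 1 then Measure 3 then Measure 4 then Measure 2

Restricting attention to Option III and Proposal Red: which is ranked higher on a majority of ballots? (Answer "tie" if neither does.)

Option III

Ballots ranking Option III above Proposal Red: 1 + 3 + 3 + 3 = 10.
Ballots ranking Proposal Red above Option III: 19 − 10 = 9.
Option III wins the head-to-head 10–9.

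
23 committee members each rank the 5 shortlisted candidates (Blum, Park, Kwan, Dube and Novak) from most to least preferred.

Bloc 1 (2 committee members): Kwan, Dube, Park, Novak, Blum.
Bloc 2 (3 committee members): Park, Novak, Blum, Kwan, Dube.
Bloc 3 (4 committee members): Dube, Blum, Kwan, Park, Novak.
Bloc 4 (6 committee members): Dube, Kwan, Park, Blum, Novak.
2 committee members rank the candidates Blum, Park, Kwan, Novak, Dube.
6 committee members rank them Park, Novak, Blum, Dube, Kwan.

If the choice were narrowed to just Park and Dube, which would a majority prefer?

Dube

Ballots ranking Park above Dube: 3 + 2 + 6 = 11.
Ballots ranking Dube above Park: 23 − 11 = 12.
Dube wins the head-to-head 12–11.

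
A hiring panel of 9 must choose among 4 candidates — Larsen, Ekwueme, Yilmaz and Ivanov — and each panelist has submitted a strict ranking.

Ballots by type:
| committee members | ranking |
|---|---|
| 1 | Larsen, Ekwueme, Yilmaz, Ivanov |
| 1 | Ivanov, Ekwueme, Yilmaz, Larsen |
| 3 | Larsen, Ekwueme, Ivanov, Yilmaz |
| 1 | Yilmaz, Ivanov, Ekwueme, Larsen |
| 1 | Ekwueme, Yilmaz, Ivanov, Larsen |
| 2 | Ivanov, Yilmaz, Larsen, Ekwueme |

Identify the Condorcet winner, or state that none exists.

Pairwise majorities:
Larsen vs Ekwueme: Larsen, 6–3.
Larsen vs Yilmaz: Yilmaz wins 5–4.
Larsen vs Ivanov: Ivanov wins 5–4.
Ekwueme vs Yilmaz: Ekwueme wins 6–3.
Ekwueme vs Ivanov: Ekwueme wins 5–4.
Yilmaz vs Ivanov: Ivanov wins 6–3.
No candidate is unbeaten: Larsen loses to Yilmaz; Ekwueme loses to Larsen; Yilmaz loses to Ekwueme; Ivanov loses to Ekwueme. In particular Larsen beats Ekwueme beats Yilmaz beats Larsen is a majority cycle — no Condorcet winner exists.

none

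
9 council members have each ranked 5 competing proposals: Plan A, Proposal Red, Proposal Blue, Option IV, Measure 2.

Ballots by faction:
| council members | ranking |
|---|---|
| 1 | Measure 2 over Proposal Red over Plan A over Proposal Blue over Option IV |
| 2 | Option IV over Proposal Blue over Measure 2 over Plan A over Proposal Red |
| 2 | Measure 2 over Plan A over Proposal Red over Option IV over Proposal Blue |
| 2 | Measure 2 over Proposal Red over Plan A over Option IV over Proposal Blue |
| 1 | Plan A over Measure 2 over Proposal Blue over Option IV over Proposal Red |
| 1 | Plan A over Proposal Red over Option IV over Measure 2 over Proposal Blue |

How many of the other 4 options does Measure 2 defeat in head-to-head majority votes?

Measure 2 against each rival (9 council members):
Measure 2–Plan A: Measure 2 7–2.
Measure 2 vs Proposal Red: 8 to 1, Measure 2.
Measure 2 vs Proposal Blue: 1+2+2+1+1 = 7 for Measure 2, 2 for Proposal Blue — Measure 2 by 7–2.
Measure 2–Option IV: Measure 2 6–3.
Measure 2 beats Plan A, Proposal Red, Proposal Blue, Option IV — 4 pairwise wins.

4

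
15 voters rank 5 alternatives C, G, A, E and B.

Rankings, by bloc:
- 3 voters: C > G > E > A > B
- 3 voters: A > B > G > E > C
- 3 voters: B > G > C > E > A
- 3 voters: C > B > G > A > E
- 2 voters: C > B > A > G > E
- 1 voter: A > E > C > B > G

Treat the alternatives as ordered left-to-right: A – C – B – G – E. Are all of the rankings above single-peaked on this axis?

no

Axis positions: A=1, C=2, B=3, G=4, E=5.
Bloc 1: ranking walks positions 2-4-5-1-3; G is ranked above B even though B lies between G and the peak C on the axis — preferences dip and rise again. Not single-peaked.
Bloc 2: ranking walks positions 1-3-4-5-2; B is ranked above C even though C lies between B and the peak A on the axis — preferences dip and rise again. Not single-peaked.
Bloc 3 (peak B at position 3): ranking walks positions 3-4-2-5-1, expanding outward from the peak — single-peaked.
Bloc 4 (peak C at position 2): ranking walks positions 2-3-4-1-5, expanding outward from the peak — single-peaked.
Bloc 5 (peak C at position 2): ranking walks positions 2-3-1-4-5, expanding outward from the peak — single-peaked.
Bloc 6: ranking walks positions 1-5-2-3-4; E is ranked above C even though C lies between E and the peak A on the axis — preferences dip and rise again. Not single-peaked.
Bloc 1 violates single-peakedness, so the profile is not single-peaked on this axis.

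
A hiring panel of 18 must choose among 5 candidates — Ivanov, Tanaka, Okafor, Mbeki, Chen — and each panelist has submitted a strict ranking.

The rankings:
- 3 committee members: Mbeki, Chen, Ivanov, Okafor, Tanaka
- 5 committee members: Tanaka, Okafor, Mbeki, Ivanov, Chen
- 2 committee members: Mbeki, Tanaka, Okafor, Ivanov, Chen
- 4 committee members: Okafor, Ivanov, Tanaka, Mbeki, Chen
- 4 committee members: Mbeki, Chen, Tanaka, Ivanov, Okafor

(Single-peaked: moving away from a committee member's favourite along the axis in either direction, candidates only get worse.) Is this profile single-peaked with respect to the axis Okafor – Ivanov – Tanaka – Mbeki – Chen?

no

Axis positions: Okafor=1, Ivanov=2, Tanaka=3, Mbeki=4, Chen=5.
Ballot type 1: ranking walks positions 4-5-2-1-3; Ivanov is ranked above Tanaka even though Tanaka lies between Ivanov and the peak Mbeki on the axis — preferences dip and rise again. Not single-peaked.
Ballot type 2: ranking walks positions 3-1-4-2-5; Okafor is ranked above Ivanov even though Ivanov lies between Okafor and the peak Tanaka on the axis — preferences dip and rise again. Not single-peaked.
Ballot type 3: ranking walks positions 4-3-1-2-5; Okafor is ranked above Ivanov even though Ivanov lies between Okafor and the peak Mbeki on the axis — preferences dip and rise again. Not single-peaked.
Ballot type 4 (peak Okafor at position 1): ranking walks positions 1-2-3-4-5, expanding outward from the peak — single-peaked.
Ballot type 5 (peak Mbeki at position 4): ranking walks positions 4-5-3-2-1, expanding outward from the peak — single-peaked.
Ballot type 1 violates single-peakedness, so the profile is not single-peaked on this axis.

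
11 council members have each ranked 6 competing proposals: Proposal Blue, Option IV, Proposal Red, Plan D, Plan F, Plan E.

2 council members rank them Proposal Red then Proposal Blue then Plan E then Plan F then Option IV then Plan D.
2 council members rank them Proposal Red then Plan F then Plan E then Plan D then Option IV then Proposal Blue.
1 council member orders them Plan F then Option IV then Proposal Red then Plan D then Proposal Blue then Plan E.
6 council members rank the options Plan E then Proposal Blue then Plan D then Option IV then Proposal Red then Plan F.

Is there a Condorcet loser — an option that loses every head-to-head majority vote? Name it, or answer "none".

Pairwise majorities:
Proposal Blue vs Option IV: Proposal Blue is ranked higher on 2+6 = 8 ballots, Option IV on 3. Proposal Blue wins 8–3.
Proposal Blue vs Proposal Red: 6 for Proposal Blue, 5 for Proposal Red — Proposal Blue by 6–5.
Proposal Blue vs Plan D: Proposal Blue, 8–3.
Proposal Blue vs Plan F: Proposal Blue, 8–3.
Proposal Blue vs Plan E: Plan E, 8–3.
Option IV vs Proposal Red: Option IV, 7–4.
Option IV vs Plan D: Plan D, 8–3.
Option IV vs Plan F: 6 for Option IV, 5 for Plan F — Option IV by 6–5.
Option IV vs Plan E: Plan E wins 10–1.
Proposal Red vs Plan D: Plan D wins 6–5.
Proposal Red vs Plan F: Proposal Red wins 10–1.
Proposal Red–Plan E: Plan E 6–5.
Plan D vs Plan F: Plan D wins 6–5.
Plan D vs Plan E: Plan E, 10–1.
Plan F–Plan E: Plan E 8–3.
Only Plan F has no wins; Plan F is the Condorcet loser.

Plan F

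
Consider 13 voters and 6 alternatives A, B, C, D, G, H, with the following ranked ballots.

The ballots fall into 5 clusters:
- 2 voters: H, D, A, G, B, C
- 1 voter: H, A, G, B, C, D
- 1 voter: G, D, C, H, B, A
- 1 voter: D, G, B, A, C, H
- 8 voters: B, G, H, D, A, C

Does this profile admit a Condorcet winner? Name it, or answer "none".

Head-to-head results (13 voters):
A vs B: A preferred on 2+1 = 3 ballots; B wins 10–3.
A vs C: A preferred on 2+1+1+8 = 12 ballots; A wins 12–1.
A vs D: D wins 12–1.
A–G: G 10–3.
A vs H: 1 to 12, H.
B vs C: B is ranked higher on 2+1+1+8 = 12 ballots, C on 1. B wins 12–1.
B vs D: B, 9–4.
B vs G: B wins 8–5.
B vs H: 9 to 4, B.
C–D: D 12–1.
C vs G: 0 to 13, G.
C vs H: 1+1 = 2 for C, 11 for H — H by 11–2.
D vs G: 2+1 = 3 for D, 10 for G — G by 10–3.
D vs H: 2 to 11, H.
G vs H: G, 10–3.
Only B has no losses; B is the Condorcet winner.

B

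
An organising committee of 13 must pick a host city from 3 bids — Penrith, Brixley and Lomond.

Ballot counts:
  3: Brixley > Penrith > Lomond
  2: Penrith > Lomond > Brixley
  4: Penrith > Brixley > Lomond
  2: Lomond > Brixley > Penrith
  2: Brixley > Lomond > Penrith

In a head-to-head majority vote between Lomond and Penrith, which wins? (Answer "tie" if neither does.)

Penrith

Ballots ranking Lomond above Penrith: 2 + 2 = 4.
Ballots ranking Penrith above Lomond: 13 − 4 = 9.
Penrith wins the head-to-head 9–4.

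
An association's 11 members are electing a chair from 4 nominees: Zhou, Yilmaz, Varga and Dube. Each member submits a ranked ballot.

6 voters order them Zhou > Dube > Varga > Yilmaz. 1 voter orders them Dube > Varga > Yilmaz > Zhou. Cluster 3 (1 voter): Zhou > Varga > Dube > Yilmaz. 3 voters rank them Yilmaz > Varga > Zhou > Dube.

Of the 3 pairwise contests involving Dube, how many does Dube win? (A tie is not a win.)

2

Dube against each rival (11 voters):
Dube vs Zhou: 1 to 10, Zhou.
Dube vs Yilmaz: Dube is ranked higher on 6+1+1 = 8 ballots, Yilmaz on 3. Dube wins 8–3.
Dube vs Varga: Dube, 7–4.
Dube beats Yilmaz, Varga; loses to Zhou — 2 pairwise wins.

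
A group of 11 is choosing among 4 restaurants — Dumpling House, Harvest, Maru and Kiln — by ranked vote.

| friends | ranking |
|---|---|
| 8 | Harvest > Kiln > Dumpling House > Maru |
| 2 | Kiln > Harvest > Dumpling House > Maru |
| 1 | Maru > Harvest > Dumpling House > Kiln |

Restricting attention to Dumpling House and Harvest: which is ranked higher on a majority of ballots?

No ballot ranks Dumpling House above Harvest: 0.
Ballots ranking Harvest above Dumpling House: 11 − 0 = 11.
Harvest wins the head-to-head 11–0.

Harvest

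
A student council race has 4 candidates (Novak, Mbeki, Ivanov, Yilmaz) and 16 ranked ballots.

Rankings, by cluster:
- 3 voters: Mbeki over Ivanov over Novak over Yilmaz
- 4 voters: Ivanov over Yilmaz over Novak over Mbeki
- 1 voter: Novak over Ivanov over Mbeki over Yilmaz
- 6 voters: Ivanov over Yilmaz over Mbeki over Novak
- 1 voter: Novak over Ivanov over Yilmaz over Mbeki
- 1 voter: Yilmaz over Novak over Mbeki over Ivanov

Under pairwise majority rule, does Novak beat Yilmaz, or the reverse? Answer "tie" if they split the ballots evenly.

Ballots ranking Novak above Yilmaz: 3 + 1 + 1 = 5.
Ballots ranking Yilmaz above Novak: 16 − 5 = 11.
Yilmaz wins the head-to-head 11–5.

Yilmaz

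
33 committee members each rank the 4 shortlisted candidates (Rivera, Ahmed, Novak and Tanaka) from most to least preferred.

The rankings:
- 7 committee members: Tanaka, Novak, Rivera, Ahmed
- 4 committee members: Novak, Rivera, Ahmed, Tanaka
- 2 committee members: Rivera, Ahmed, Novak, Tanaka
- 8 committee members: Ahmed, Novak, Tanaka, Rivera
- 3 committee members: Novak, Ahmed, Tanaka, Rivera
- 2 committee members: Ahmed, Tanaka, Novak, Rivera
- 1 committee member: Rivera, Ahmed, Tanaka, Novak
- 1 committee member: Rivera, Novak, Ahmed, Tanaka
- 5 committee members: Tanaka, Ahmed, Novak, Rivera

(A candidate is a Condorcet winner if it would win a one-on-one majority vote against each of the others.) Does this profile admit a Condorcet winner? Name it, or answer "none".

Ahmed

Pairwise majorities:
Rivera vs Ahmed: 7+4+2+1+1 = 15 for Rivera, 18 for Ahmed — Ahmed by 18–15.
Rivera vs Novak: 4 to 29, Novak.
Rivera vs Tanaka: 4+2+1+1 = 8 for Rivera, 25 for Tanaka — Tanaka by 25–8.
Ahmed vs Novak: 18 to 15, Ahmed.
Ahmed vs Tanaka: 21 to 12, Ahmed.
Novak vs Tanaka: Novak preferred on 4+2+8+3+1 = 18 ballots; Novak wins 18–15.
Ahmed beats each of Rivera, Novak, Tanaka — Ahmed is the Condorcet winner.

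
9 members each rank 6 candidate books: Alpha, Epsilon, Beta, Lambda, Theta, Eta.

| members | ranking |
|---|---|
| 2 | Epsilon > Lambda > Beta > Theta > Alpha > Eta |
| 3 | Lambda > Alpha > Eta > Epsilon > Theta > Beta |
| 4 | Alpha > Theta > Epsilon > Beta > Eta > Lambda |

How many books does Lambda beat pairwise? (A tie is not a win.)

4

Lambda against each rival (9 members):
Lambda–Alpha: Lambda 5–4.
Lambda vs Epsilon: Lambda preferred on 3 ballots; Epsilon wins 6–3.
Lambda–Beta: Lambda 5–4.
Lambda–Theta: Lambda 5–4.
Lambda vs Eta: Lambda, 5–4.
Lambda beats Alpha, Beta, Theta, Eta; loses to Epsilon — 4 pairwise wins.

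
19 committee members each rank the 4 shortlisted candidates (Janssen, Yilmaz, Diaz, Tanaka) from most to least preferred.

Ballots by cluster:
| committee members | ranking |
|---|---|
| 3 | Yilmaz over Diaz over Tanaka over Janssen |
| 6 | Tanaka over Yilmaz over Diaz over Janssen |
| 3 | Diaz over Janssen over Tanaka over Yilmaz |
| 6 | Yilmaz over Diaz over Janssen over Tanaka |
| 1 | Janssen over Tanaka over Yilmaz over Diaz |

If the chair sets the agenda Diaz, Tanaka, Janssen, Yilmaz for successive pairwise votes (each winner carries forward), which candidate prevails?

Yilmaz

Round 1: Diaz vs Tanaka — 12–7, Diaz advances.
Round 2: Diaz vs Janssen — 18–1, Diaz advances.
Round 3: Diaz vs Yilmaz — 3–16, Yilmaz advances.
Yilmaz survives the agenda.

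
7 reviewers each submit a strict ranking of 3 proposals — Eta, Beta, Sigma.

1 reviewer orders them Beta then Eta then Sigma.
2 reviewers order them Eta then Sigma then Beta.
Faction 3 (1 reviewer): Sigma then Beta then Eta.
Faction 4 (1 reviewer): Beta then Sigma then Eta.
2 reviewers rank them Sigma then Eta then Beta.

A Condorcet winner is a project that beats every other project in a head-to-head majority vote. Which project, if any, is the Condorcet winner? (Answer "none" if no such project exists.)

Check each pair by majority over 7 ballots:
Eta vs Beta: Eta, 4–3.
Eta vs Sigma: Eta is ranked higher on 1+2 = 3 ballots, Sigma on 4. Sigma wins 4–3.
Beta vs Sigma: 2 to 5, Sigma.
Sigma wins every pairwise contest, so Sigma is the Condorcet winner.

Sigma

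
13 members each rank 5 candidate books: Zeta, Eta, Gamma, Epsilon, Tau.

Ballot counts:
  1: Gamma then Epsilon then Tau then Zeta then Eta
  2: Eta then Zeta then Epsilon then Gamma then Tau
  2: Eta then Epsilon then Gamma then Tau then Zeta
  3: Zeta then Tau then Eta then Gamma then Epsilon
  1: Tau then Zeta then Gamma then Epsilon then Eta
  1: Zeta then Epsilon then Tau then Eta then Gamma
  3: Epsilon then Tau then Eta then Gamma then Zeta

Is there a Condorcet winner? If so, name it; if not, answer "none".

none

Pairwise majorities:
Zeta vs Eta: Eta, 7–6.
Zeta vs Gamma: Zeta preferred on 2+3+1+1 = 7 ballots; Zeta wins 7–6.
Zeta–Epsilon: Zeta 7–6.
Zeta–Tau: Tau 7–6.
Eta–Gamma: Eta 11–2.
Eta vs Epsilon: Eta wins 7–6.
Eta vs Tau: 2+2 = 4 for Eta, 9 for Tau — Tau by 9–4.
Gamma vs Epsilon: 1+3+1 = 5 for Gamma, 8 for Epsilon — Epsilon by 8–5.
Gamma–Tau: Tau 8–5.
Epsilon–Tau: Epsilon 9–4.
Every book loses at least once (Zeta loses to Eta; Eta loses to Tau; Gamma loses to Zeta; Epsilon loses to Zeta; Tau loses to Epsilon). The majority relation contains the cycle Zeta beats Epsilon beats Tau beats Zeta, so there is no Condorcet winner.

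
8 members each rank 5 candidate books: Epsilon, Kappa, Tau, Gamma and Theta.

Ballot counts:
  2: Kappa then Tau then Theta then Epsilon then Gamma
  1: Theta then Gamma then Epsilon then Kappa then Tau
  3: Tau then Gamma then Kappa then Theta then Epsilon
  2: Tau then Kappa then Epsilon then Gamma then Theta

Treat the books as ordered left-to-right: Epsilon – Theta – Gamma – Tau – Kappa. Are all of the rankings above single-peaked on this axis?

Axis positions: Epsilon=1, Theta=2, Gamma=3, Tau=4, Kappa=5.
Faction 1: ranking walks positions 5-4-2-1-3; Theta is ranked above Gamma even though Gamma lies between Theta and the peak Kappa on the axis — preferences dip and rise again. Not single-peaked.
Faction 2: ranking walks positions 2-3-1-5-4; Kappa is ranked above Tau even though Tau lies between Kappa and the peak Theta on the axis — preferences dip and rise again. Not single-peaked.
Faction 3 (peak Tau at position 4): ranking walks positions 4-3-5-2-1, expanding outward from the peak — single-peaked.
Faction 4: ranking walks positions 4-5-1-3-2; Epsilon is ranked above Gamma even though Gamma lies between Epsilon and the peak Tau on the axis — preferences dip and rise again. Not single-peaked.
Faction 1 violates single-peakedness, so the profile is not single-peaked on this axis.

no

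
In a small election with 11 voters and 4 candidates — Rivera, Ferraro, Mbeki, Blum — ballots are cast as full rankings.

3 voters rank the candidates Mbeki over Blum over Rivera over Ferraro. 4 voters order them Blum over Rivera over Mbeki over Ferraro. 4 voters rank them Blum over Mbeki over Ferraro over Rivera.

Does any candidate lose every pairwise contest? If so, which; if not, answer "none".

Ferraro

Head-to-head results (11 voters):
Rivera vs Ferraro: Rivera preferred on 3+4 = 7 ballots; Rivera wins 7–4.
Rivera vs Mbeki: Mbeki wins 7–4.
Rivera vs Blum: Rivera preferred on 0 ballots; Blum wins 11–0.
Ferraro–Mbeki: Mbeki 11–0.
Ferraro vs Blum: 0 for Ferraro, 11 for Blum — Blum by 11–0.
Mbeki vs Blum: Blum wins 8–3.
Only Ferraro has no wins; Ferraro is the Condorcet loser.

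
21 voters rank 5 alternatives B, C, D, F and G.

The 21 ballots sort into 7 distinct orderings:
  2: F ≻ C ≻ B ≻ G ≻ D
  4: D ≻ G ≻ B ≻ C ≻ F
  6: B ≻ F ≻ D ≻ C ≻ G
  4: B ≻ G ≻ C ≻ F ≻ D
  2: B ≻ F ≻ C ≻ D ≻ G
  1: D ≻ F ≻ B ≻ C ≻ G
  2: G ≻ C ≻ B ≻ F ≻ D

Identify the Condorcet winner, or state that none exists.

Pairwise majorities:
B vs C: 17 to 4, B.
B–D: B 16–5.
B vs F: B, 18–3.
B vs G: B wins 15–6.
C vs D: C preferred on 2+4+2+2 = 10 ballots; D wins 11–10.
C vs F: F wins 11–10.
C vs G: C wins 11–10.
D–F: F 16–5.
D–G: D 13–8.
F vs G: F wins 11–10.
B beats each of C, D, F, G — B is the Condorcet winner.

B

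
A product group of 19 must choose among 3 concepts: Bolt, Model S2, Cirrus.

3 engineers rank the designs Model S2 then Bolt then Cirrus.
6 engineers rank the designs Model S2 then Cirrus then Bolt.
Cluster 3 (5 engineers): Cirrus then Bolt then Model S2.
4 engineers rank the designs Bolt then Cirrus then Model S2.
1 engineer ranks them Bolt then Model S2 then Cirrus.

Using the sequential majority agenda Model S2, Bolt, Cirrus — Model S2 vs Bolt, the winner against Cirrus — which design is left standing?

Cirrus

Round 1: Model S2 vs Bolt — 9–10, Bolt advances.
Round 2: Bolt vs Cirrus — 8–11, Cirrus advances.
Cirrus survives the agenda.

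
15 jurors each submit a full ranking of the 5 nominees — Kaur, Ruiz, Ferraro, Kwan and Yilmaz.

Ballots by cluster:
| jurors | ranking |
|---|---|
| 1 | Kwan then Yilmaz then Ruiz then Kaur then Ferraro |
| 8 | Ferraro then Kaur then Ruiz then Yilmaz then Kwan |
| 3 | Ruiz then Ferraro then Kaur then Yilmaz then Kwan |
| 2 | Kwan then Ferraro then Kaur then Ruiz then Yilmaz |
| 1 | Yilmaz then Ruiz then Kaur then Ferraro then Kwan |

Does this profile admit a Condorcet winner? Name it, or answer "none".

Pairwise majorities:
Kaur vs Ruiz: Kaur is ranked higher on 8+2 = 10 ballots, Ruiz on 5. Kaur wins 10–5.
Kaur vs Ferraro: Kaur is ranked higher on 1+1 = 2 ballots, Ferraro on 13. Ferraro wins 13–2.
Kaur vs Kwan: 8+3+1 = 12 for Kaur, 3 for Kwan — Kaur by 12–3.
Kaur vs Yilmaz: 8+3+2 = 13 for Kaur, 2 for Yilmaz — Kaur by 13–2.
Ruiz vs Ferraro: Ruiz is ranked higher on 1+3+1 = 5 ballots, Ferraro on 10. Ferraro wins 10–5.
Ruiz vs Kwan: 8+3+1 = 12 for Ruiz, 3 for Kwan — Ruiz by 12–3.
Ruiz vs Yilmaz: 13 to 2, Ruiz.
Ferraro vs Kwan: Ferraro preferred on 8+3+1 = 12 ballots; Ferraro wins 12–3.
Ferraro vs Yilmaz: 8+3+2 = 13 for Ferraro, 2 for Yilmaz — Ferraro by 13–2.
Kwan vs Yilmaz: 3 to 12, Yilmaz.
Ferraro wins every pairwise contest, so Ferraro is the Condorcet winner.

Ferraro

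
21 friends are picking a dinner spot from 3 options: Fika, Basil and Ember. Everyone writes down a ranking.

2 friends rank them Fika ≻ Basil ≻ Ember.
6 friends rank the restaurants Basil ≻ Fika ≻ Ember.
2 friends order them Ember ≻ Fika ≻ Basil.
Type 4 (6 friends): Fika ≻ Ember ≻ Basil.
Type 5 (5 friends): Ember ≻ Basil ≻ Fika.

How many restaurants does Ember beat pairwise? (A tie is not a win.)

1

Ember against each rival (21 friends):
Ember–Fika: Fika 14–7.
Ember vs Basil: 2+6+5 = 13 for Ember, 8 for Basil — Ember by 13–8.
Ember beats Basil; loses to Fika — 1 pairwise win.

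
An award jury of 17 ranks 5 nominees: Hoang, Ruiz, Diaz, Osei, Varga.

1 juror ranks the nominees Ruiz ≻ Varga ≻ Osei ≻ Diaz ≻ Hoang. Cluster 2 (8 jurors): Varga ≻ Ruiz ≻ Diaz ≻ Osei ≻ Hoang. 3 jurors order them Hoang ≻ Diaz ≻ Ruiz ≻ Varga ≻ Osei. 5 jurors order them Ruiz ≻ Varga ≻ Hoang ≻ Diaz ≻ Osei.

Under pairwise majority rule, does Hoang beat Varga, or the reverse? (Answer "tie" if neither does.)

Ballots ranking Hoang above Varga: 3.
Ballots ranking Varga above Hoang: 17 − 3 = 14.
Varga wins the head-to-head 14–3.

Varga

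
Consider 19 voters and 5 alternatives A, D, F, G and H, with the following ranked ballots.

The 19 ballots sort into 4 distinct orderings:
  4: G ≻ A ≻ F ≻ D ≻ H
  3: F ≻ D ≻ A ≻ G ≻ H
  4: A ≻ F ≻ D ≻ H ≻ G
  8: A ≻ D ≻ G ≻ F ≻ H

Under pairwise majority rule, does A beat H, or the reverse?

Ballots ranking A above H: 4 + 3 + 4 + 8 = 19.
Ballots ranking H above A: 19 − 19 = 0.
A wins the head-to-head 19–0.

A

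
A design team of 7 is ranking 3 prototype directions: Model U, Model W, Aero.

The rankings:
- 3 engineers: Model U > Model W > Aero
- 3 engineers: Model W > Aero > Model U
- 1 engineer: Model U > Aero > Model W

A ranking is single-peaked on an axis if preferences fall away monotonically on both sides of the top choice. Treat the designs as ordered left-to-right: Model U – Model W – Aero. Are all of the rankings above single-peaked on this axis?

Axis positions: Model U=1, Model W=2, Aero=3.
Bloc 1 (peak Model U at position 1): ranking walks positions 1-2-3, expanding outward from the peak — single-peaked.
Bloc 2 (peak Model W at position 2): ranking walks positions 2-3-1, expanding outward from the peak — single-peaked.
Bloc 3: ranking walks positions 1-3-2; Aero is ranked above Model W even though Model W lies between Aero and the peak Model U on the axis — preferences dip and rise again. Not single-peaked.
Bloc 3 violates single-peakedness, so the profile is not single-peaked on this axis.

no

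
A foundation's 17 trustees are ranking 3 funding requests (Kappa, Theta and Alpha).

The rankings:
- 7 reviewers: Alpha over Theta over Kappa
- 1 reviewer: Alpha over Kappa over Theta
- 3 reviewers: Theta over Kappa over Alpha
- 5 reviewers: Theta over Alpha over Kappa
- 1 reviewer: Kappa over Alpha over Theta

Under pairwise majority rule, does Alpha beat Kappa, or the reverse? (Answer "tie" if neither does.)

Ballots ranking Alpha above Kappa: 7 + 1 + 5 = 13.
Ballots ranking Kappa above Alpha: 17 − 13 = 4.
Alpha wins the head-to-head 13–4.

Alpha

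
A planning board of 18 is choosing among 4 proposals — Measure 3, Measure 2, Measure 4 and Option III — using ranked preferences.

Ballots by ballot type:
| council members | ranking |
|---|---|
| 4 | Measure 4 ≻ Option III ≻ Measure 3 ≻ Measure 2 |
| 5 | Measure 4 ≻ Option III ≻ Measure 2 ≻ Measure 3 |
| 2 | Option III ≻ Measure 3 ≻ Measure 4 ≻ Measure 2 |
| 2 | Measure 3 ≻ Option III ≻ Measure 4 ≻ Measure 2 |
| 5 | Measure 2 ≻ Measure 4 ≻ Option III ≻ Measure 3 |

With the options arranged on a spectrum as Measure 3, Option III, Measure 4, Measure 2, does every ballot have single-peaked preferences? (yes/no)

Axis positions: Measure 3=1, Option III=2, Measure 4=3, Measure 2=4.
Ballot type 1 (peak Measure 4 at position 3): ranking walks positions 3-2-1-4, expanding outward from the peak — single-peaked.
Ballot type 2 (peak Measure 4 at position 3): ranking walks positions 3-2-4-1, expanding outward from the peak — single-peaked.
Ballot type 3 (peak Option III at position 2): ranking walks positions 2-1-3-4, expanding outward from the peak — single-peaked.
Ballot type 4 (peak Measure 3 at position 1): ranking walks positions 1-2-3-4, expanding outward from the peak — single-peaked.
Ballot type 5 (peak Measure 2 at position 4): ranking walks positions 4-3-2-1, expanding outward from the peak — single-peaked.
Every ranking is single-peaked on this axis.

yes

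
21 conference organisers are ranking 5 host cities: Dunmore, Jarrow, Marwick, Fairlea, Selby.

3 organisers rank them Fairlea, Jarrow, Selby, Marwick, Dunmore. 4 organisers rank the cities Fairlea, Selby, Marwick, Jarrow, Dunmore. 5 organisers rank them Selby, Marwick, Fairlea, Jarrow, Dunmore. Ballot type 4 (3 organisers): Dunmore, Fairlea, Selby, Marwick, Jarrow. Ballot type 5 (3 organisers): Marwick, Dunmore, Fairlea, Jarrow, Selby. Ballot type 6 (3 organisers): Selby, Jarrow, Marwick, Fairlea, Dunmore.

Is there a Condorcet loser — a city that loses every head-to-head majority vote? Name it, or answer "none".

Dunmore

Head-to-head results (21 organisers):
Dunmore vs Jarrow: Dunmore is ranked higher on 3+3 = 6 ballots, Jarrow on 15. Jarrow wins 15–6.
Dunmore vs Marwick: 3 to 18, Marwick.
Dunmore vs Fairlea: Fairlea wins 15–6.
Dunmore–Selby: Selby 15–6.
Jarrow vs Marwick: Marwick, 15–6.
Jarrow–Fairlea: Fairlea 18–3.
Jarrow vs Selby: 3+3 = 6 for Jarrow, 15 for Selby — Selby by 15–6.
Marwick–Fairlea: Marwick 11–10.
Marwick vs Selby: Selby, 18–3.
Fairlea vs Selby: 3+4+3+3 = 13 for Fairlea, 8 for Selby — Fairlea by 13–8.
Dunmore loses to every other city — it is the Condorcet loser.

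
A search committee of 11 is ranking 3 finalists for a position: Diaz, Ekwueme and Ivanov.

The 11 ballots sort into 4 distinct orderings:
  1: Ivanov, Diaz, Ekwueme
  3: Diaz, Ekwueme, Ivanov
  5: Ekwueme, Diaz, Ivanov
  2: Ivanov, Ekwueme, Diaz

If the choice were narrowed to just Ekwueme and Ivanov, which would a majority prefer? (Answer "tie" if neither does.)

Ballots ranking Ekwueme above Ivanov: 3 + 5 = 8.
Ballots ranking Ivanov above Ekwueme: 11 − 8 = 3.
Ekwueme wins the head-to-head 8–3.

Ekwueme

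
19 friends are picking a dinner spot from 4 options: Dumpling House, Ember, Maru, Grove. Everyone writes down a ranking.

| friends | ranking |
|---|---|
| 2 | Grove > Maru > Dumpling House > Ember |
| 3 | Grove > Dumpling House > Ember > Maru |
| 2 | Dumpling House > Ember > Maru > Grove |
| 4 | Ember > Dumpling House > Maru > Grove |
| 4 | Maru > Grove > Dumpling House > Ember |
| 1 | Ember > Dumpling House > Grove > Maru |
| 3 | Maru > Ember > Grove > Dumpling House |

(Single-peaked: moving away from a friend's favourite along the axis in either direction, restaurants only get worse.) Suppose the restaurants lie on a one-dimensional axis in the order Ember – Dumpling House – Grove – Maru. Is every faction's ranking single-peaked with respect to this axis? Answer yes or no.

no

Axis positions: Ember=1, Dumpling House=2, Grove=3, Maru=4.
Faction 1 (peak Grove at position 3): ranking walks positions 3-4-2-1, expanding outward from the peak — single-peaked.
Faction 2 (peak Grove at position 3): ranking walks positions 3-2-1-4, expanding outward from the peak — single-peaked.
Faction 3: ranking walks positions 2-1-4-3; Maru is ranked above Grove even though Grove lies between Maru and the peak Dumpling House on the axis — preferences dip and rise again. Not single-peaked.
Faction 4: ranking walks positions 1-2-4-3; Maru is ranked above Grove even though Grove lies between Maru and the peak Ember on the axis — preferences dip and rise again. Not single-peaked.
Faction 5 (peak Maru at position 4): ranking walks positions 4-3-2-1, expanding outward from the peak — single-peaked.
Faction 6 (peak Ember at position 1): ranking walks positions 1-2-3-4, expanding outward from the peak — single-peaked.
Faction 7: ranking walks positions 4-1-3-2; Ember is ranked above Grove even though Grove lies between Ember and the peak Maru on the axis — preferences dip and rise again. Not single-peaked.
Faction 3 violates single-peakedness, so the profile is not single-peaked on this axis.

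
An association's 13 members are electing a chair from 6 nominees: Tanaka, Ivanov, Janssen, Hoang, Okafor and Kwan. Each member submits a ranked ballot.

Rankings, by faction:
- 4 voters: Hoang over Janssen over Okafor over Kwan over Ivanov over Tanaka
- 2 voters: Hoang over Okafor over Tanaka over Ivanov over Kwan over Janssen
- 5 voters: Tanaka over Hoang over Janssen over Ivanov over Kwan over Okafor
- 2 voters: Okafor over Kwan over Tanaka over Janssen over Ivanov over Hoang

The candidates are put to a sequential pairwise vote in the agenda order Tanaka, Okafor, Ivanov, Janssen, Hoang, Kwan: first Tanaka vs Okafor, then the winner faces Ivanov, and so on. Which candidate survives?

Round 1: Tanaka vs Okafor — 5–8, Okafor advances.
Round 2: Okafor vs Ivanov — 8–5, Okafor advances.
Round 3: Okafor vs Janssen — 4–9, Janssen advances.
Round 4: Janssen vs Hoang — 2–11, Hoang advances.
Round 5: Hoang vs Kwan — 11–2, Hoang advances.
The agenda winner is Hoang.

Hoang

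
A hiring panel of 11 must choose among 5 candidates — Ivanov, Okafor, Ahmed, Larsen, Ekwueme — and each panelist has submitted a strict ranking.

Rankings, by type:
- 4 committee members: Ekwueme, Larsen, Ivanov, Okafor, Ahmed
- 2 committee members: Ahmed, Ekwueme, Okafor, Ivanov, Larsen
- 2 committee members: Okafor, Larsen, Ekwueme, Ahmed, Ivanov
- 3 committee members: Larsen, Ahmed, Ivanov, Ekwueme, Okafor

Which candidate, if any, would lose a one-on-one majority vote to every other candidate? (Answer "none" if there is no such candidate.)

Head-to-head results (11 committee members):
Ivanov vs Okafor: Ivanov, 7–4.
Ivanov vs Ahmed: 4 to 7, Ahmed.
Ivanov vs Larsen: Larsen, 9–2.
Ivanov vs Ekwueme: 3 to 8, Ekwueme.
Okafor vs Ahmed: Okafor preferred on 4+2 = 6 ballots; Okafor wins 6–5.
Okafor vs Larsen: 2+2 = 4 for Okafor, 7 for Larsen — Larsen by 7–4.
Okafor vs Ekwueme: Okafor is ranked higher on 2 ballots, Ekwueme on 9. Ekwueme wins 9–2.
Ahmed vs Larsen: 2 to 9, Larsen.
Ahmed vs Ekwueme: Ekwueme wins 6–5.
Larsen vs Ekwueme: 2+3 = 5 for Larsen, 6 for Ekwueme — Ekwueme by 6–5.
No candidate is winless: Ivanov beats Okafor; Okafor beats Ahmed; Ahmed beats Ivanov; Larsen beats Ivanov; Ekwueme beats Ivanov. There is no Condorcet loser.

none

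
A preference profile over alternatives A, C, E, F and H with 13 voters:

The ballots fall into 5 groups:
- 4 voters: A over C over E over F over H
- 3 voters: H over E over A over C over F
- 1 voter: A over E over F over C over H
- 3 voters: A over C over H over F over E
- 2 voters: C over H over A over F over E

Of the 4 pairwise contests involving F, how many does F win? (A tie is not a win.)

F against each rival (13 voters):
F vs A: A, 13–0.
F vs C: C, 12–1.
F–E: E 8–5.
F vs H: 4+1 = 5 for F, 8 for H — H by 8–5.
F beats no one; loses to A, C, E, H — 0 pairwise wins.

0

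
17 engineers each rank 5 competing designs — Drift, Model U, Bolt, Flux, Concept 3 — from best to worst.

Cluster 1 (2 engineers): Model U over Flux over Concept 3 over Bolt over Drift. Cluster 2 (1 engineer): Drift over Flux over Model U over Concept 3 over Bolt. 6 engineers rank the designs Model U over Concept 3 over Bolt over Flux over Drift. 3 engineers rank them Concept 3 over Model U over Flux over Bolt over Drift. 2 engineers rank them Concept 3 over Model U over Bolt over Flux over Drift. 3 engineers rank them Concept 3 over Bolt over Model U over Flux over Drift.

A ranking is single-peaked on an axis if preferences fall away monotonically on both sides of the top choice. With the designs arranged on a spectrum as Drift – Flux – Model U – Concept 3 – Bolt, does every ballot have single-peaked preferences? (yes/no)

yes

Axis positions: Drift=1, Flux=2, Model U=3, Concept 3=4, Bolt=5.
Cluster 1 (peak Model U at position 3): ranking walks positions 3-2-4-5-1, expanding outward from the peak — single-peaked.
Cluster 2 (peak Drift at position 1): ranking walks positions 1-2-3-4-5, expanding outward from the peak — single-peaked.
Cluster 3 (peak Model U at position 3): ranking walks positions 3-4-5-2-1, expanding outward from the peak — single-peaked.
Cluster 4 (peak Concept 3 at position 4): ranking walks positions 4-3-2-5-1, expanding outward from the peak — single-peaked.
Cluster 5 (peak Concept 3 at position 4): ranking walks positions 4-3-5-2-1, expanding outward from the peak — single-peaked.
Cluster 6 (peak Concept 3 at position 4): ranking walks positions 4-5-3-2-1, expanding outward from the peak — single-peaked.
Every ranking is single-peaked on this axis.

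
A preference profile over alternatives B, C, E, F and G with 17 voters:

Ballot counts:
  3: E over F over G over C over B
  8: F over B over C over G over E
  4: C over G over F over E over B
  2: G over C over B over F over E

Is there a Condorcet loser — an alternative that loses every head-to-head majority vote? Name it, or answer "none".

E

Pairwise majorities:
B vs C: C, 9–8.
B–E: B 10–7.
B–F: F 15–2.
B vs G: 8 to 9, G.
C vs E: C, 14–3.
C vs F: F, 11–6.
C–G: C 12–5.
E vs F: E preferred on 3 ballots; F wins 14–3.
E vs G: E preferred on 3 ballots; G wins 14–3.
F–G: F 11–6.
E is beaten in every head-to-head and is the Condorcet loser.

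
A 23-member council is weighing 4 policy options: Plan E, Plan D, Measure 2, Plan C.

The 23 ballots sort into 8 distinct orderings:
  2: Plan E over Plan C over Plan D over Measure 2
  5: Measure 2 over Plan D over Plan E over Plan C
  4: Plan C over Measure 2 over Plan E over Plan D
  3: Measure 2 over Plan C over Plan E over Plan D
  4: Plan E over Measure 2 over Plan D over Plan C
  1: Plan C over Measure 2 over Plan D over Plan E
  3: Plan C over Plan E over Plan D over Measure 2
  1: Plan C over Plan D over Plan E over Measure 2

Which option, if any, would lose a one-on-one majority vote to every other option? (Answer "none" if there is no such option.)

Plan D

Head-to-head results (23 council members):
Plan E vs Plan D: Plan E is ranked higher on 2+4+3+4+3 = 16 ballots, Plan D on 7. Plan E wins 16–7.
Plan E vs Measure 2: Measure 2 wins 13–10.
Plan E vs Plan C: Plan E is ranked higher on 2+5+4 = 11 ballots, Plan C on 12. Plan C wins 12–11.
Plan D vs Measure 2: Plan D is ranked higher on 2+3+1 = 6 ballots, Measure 2 on 17. Measure 2 wins 17–6.
Plan D vs Plan C: 9 to 14, Plan C.
Measure 2 vs Plan C: Measure 2 wins 12–11.
Only Plan D has no wins; Plan D is the Condorcet loser.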